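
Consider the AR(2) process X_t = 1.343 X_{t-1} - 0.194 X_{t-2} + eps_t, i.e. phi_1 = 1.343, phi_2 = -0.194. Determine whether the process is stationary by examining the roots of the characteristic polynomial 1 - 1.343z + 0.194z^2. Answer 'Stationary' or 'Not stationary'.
\text{Not stationary}

The AR(p) characteristic polynomial is P(z) = 1 - 1.343z + 0.194z^2.
Stationarity requires all roots to lie outside the unit circle, i.e. |z| > 1 for every root.
Set 1 + (-1.343) z + (0.194) z^2 = 0, i.e. a z^2 + b z + c = 0 with a = 0.194, b = -1.343, c = 1.
Discriminant D = b^2 - 4ac = (-1.343)^2 - 4*(0.194)*1 = 1.803649 - (0.776) = 1.027649.
D >= 0, so the roots are real: z = (-b +/- sqrt(D)) / (2a) = (1.343 +/- 1.01373) / (0.388).
  z_1 = (1.343 + 1.01373) / (0.388) = 6.074,   |z_1| = 6.074.
  z_2 = (1.343 - 1.01373) / (0.388) = 0.8486,   |z_2| = 0.8486.
Moduli of all roots: 6.0740, 0.8486.
All moduli strictly greater than 1? No.
Verdict: Not stationary.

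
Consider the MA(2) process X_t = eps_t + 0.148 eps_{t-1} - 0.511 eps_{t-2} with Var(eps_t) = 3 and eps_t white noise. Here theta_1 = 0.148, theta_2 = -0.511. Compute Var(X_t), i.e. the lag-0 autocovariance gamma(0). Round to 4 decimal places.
\gamma(0) = 3.8491

For an MA(q) process X_t = eps_t + sum_i theta_i eps_{t-i} with
Var(eps_t) = sigma^2, the variance is
  gamma(0) = sigma^2 * (1 + sum_i theta_i^2).
  sum_i theta_i^2 = (0.148)^2 + (-0.511)^2 = 0.021904 + 0.261121 = 0.283025.
  gamma(0) = 3 * (1 + 0.283025) = 3 * 1.283025 = 3.849075, which rounds to 3.8491.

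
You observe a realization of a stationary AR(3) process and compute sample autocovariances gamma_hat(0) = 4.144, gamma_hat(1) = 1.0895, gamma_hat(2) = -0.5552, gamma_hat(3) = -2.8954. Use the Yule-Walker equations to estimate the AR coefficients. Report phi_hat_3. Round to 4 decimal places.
\hat\phi_{3} = -0.6750

The Yule-Walker equations for an AR(p) process read, in matrix form,
  Gamma_p phi = r_p,   with   (Gamma_p)_{ij} = gamma(|i - j|),
                       (r_p)_i = gamma(i),   i,j = 1..p.
Substitute the sample gammas (Toeplitz matrix and right-hand side of size 3):
  Gamma_p = [[4.144, 1.0895, -0.5552], [1.0895, 4.144, 1.0895], [-0.5552, 1.0895, 4.144]]
  r_p     = [1.0895, -0.5552, -2.8954]
Written out (R1..R3):
  (R1) 4.144 phi_1 + 1.0895 phi_2 - 0.5552 phi_3 = 1.0895
  (R2) 1.0895 phi_1 + 4.144 phi_2 + 1.0895 phi_3 = -0.5552
  (R3) -0.5552 phi_1 + 1.0895 phi_2 + 4.144 phi_3 = -2.8954
Gaussian elimination:
  R2 <- R2 - (1.0895/4.144) R1 = R2 - (0.26291) R1:  3.857559 phi_2 + 1.235468 phi_3 = -0.841641
  R3 <- R3 - (-0.5552/4.144) R1 = R3 - (-0.133977) R1:  1.235468 phi_2 + 4.069616 phi_3 = -2.749432
  R3 <- R3 - (1.235468/3.857559) R2 = R3 - (0.320272) R2:  3.67393 phi_3 = -2.479878
Back-substitution:
  phi_hat_3 = -2.479878 / 3.67393 = -0.674993
  phi_hat_2 = (-0.841641 - (1.235468)(-0.674993)) / 3.857559 = -0.001998
  phi_hat_1 = (1.0895 - (1.0895)(-0.001998) - (-0.5552)(-0.674993)) / 4.144 = 0.173002
So phi_hat = [0.1730, -0.0020, -0.6750].
Therefore phi_hat_3 = -0.6750.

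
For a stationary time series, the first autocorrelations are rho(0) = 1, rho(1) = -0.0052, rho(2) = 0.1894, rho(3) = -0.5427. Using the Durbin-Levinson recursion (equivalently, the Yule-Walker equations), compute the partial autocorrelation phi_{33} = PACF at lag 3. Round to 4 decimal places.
\phi_{33} = -0.5611

The PACF at lag k is phi_{kk}, the last component of the solution
to the Yule-Walker system G_k phi = r_k where
  (G_k)_{ij} = rho(|i - j|), (r_k)_i = rho(i), i,j = 1..k.
Equivalently, Durbin-Levinson gives phi_{kk} iteratively:
  phi_{11} = rho(1)
  phi_{kk} = [rho(k) - sum_{j=1..k-1} phi_{k-1,j} rho(k-j)]
            / [1 - sum_{j=1..k-1} phi_{k-1,j} rho(j)],
  phi_{k,j} = phi_{k-1,j} - phi_{kk} phi_{k-1,k-j},  j = 1..k-1.
Step k = 1:
  phi_11 = rho(1) = -0.0052.
Step k = 2:
  phi_22 = [rho(2) - phi_11 rho(1)] / [1 - phi_11 rho(1)] = [0.1894 - (-0.0052)(-0.0052)] / [1 - (-0.0052)(-0.0052)]
         = 0.18937296 / 0.99997296 = 0.189378.
  Update: phi_21 = phi_11 - phi_22 phi_11 = -0.0052 - (0.189378)(-0.0052) = -0.004215.
Step k = 3:
  phi_33 = [rho(3) - phi_21 rho(2) - phi_22 rho(1)] / [1 - phi_21 rho(1) - phi_22 rho(2)]
    numerator   = -0.5427 - (-0.004215)(0.1894) - (0.189378)(-0.0052) = -0.54091687
    denominator = 1 - (-0.004215)(-0.0052) - (0.189378)(0.1894) = 0.96410987
  phi_33 = -0.54091687 / 0.96410987 = -0.5611.
Therefore phi_{33} = -0.5611.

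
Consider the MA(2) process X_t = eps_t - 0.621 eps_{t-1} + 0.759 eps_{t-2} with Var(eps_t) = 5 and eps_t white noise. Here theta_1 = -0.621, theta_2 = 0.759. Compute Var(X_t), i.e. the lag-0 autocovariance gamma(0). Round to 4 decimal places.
\gamma(0) = 9.8086

For an MA(q) process X_t = eps_t + sum_i theta_i eps_{t-i} with
Var(eps_t) = sigma^2, the variance is
  gamma(0) = sigma^2 * (1 + sum_i theta_i^2).
  sum_i theta_i^2 = (-0.621)^2 + (0.759)^2 = 0.385641 + 0.576081 = 0.961722.
  gamma(0) = 5 * (1 + 0.961722) = 5 * 1.961722 = 9.80861, which rounds to 9.8086.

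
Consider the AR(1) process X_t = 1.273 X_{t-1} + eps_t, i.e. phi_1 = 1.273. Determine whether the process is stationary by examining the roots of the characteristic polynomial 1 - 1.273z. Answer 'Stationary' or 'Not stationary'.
\text{Not stationary}

The AR(p) characteristic polynomial is P(z) = 1 - 1.273z.
Stationarity requires all roots to lie outside the unit circle, i.e. |z| > 1 for every root.
This is linear in z: 1 + (-1.273) z = 0  =>  z = -1/(-1.273) = 0.785546,  |z| = 0.785546.
Moduli of all roots: 0.7855.
All moduli strictly greater than 1? No.
Verdict: Not stationary.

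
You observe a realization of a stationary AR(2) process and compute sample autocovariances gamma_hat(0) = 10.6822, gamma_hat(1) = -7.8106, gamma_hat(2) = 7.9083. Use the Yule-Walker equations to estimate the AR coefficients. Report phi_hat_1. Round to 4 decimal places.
\hat\phi_{1} = -0.4080

The Yule-Walker equations for an AR(p) process read, in matrix form,
  Gamma_p phi = r_p,   with   (Gamma_p)_{ij} = gamma(|i - j|),
                       (r_p)_i = gamma(i),   i,j = 1..p.
Substitute the sample gammas (Toeplitz matrix and right-hand side of size 2):
  Gamma_p = [[10.6822, -7.8106], [-7.8106, 10.6822]]
  r_p     = [-7.8106, 7.9083]
Written out:
  10.6822 phi_1 - 7.8106 phi_2 = -7.8106
  -7.8106 phi_1 + 10.6822 phi_2 = 7.9083
Solve by Cramer's rule:
  det = gamma(0)^2 - gamma(1)^2 = (10.6822)^2 - (-7.8106)^2 = 114.10939684 - 61.00547236 = 53.10392448
  phi_hat_1 = [gamma(1) gamma(0) - gamma(1) gamma(2)] / det = [(-7.8106)(10.6822) - (-7.8106)(7.9083)] / 53.10392448 = -21.66582334 / 53.10392448 = -0.408
  phi_hat_2 = [gamma(0) gamma(2) - gamma(1)^2] / det = [(10.6822)(7.9083) - (-7.8106)^2] / 53.10392448 = 23.4725699 / 53.10392448 = 0.442
So phi_hat = [-0.4080, 0.4420].
Therefore phi_hat_1 = -0.4080.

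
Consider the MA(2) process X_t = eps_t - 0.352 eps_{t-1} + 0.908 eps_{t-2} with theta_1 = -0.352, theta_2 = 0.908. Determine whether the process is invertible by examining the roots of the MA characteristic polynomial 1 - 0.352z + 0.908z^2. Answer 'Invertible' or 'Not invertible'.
\text{Invertible}

The MA(q) characteristic polynomial is P(z) = 1 - 0.352z + 0.908z^2.
Invertibility requires all roots to lie outside the unit circle, i.e. |z| > 1 for every root.
Set 1 + (-0.352) z + (0.908) z^2 = 0, i.e. a z^2 + b z + c = 0 with a = 0.908, b = -0.352, c = 1.
Discriminant D = b^2 - 4ac = (-0.352)^2 - 4*(0.908)*1 = 0.123904 - (3.632) = -3.508096.
D < 0, so the roots are the complex-conjugate pair z = (-b +/- i sqrt(-D)) / (2a) = 0.1938 +/- 1.0314i.
For a conjugate pair |z|^2 = z * conj(z) = (product of roots) = c/a = 1/(0.908) = 1.101322, so |z| = sqrt(1.101322) = 1.0494 for both roots.
Moduli of all roots: 1.0494, 1.0494.
All moduli strictly greater than 1? Yes.
Verdict: Invertible.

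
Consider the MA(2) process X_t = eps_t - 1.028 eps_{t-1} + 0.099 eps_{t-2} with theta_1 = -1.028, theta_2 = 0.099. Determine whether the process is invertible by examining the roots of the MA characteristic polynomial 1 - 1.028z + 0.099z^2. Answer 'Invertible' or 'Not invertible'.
\text{Invertible}

The MA(q) characteristic polynomial is P(z) = 1 - 1.028z + 0.099z^2.
Invertibility requires all roots to lie outside the unit circle, i.e. |z| > 1 for every root.
Set 1 + (-1.028) z + (0.099) z^2 = 0, i.e. a z^2 + b z + c = 0 with a = 0.099, b = -1.028, c = 1.
Discriminant D = b^2 - 4ac = (-1.028)^2 - 4*(0.099)*1 = 1.056784 - (0.396) = 0.660784.
D >= 0, so the roots are real: z = (-b +/- sqrt(D)) / (2a) = (1.028 +/- 0.812886) / (0.198).
  z_1 = (1.028 + 0.812886) / (0.198) = 9.2974,   |z_1| = 9.2974.
  z_2 = (1.028 - 0.812886) / (0.198) = 1.0864,   |z_2| = 1.0864.
Moduli of all roots: 9.2974, 1.0864.
All moduli strictly greater than 1? Yes.
Verdict: Invertible.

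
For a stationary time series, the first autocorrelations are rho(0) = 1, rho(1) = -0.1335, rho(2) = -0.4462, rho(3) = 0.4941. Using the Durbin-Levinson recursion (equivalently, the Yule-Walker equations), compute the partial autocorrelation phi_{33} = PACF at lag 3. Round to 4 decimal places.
\phi_{33} = 0.4500

The PACF at lag k is phi_{kk}, the last component of the solution
to the Yule-Walker system G_k phi = r_k where
  (G_k)_{ij} = rho(|i - j|), (r_k)_i = rho(i), i,j = 1..k.
Equivalently, Durbin-Levinson gives phi_{kk} iteratively:
  phi_{11} = rho(1)
  phi_{kk} = [rho(k) - sum_{j=1..k-1} phi_{k-1,j} rho(k-j)]
            / [1 - sum_{j=1..k-1} phi_{k-1,j} rho(j)],
  phi_{k,j} = phi_{k-1,j} - phi_{kk} phi_{k-1,k-j},  j = 1..k-1.
Step k = 1:
  phi_11 = rho(1) = -0.1335.
Step k = 2:
  phi_22 = [rho(2) - phi_11 rho(1)] / [1 - phi_11 rho(1)] = [-0.4462 - (-0.1335)(-0.1335)] / [1 - (-0.1335)(-0.1335)]
         = -0.46402225 / 0.98217775 = -0.472442.
  Update: phi_21 = phi_11 - phi_22 phi_11 = -0.1335 - (-0.472442)(-0.1335) = -0.196571.
Step k = 3:
  phi_33 = [rho(3) - phi_21 rho(2) - phi_22 rho(1)] / [1 - phi_21 rho(1) - phi_22 rho(2)]
    numerator   = 0.4941 - (-0.196571)(-0.4462) - (-0.472442)(-0.1335) = 0.34331896
    denominator = 1 - (-0.196571)(-0.1335) - (-0.472442)(-0.4462) = 0.76295404
  phi_33 = 0.34331896 / 0.76295404 = 0.45.
Therefore phi_{33} = 0.4500.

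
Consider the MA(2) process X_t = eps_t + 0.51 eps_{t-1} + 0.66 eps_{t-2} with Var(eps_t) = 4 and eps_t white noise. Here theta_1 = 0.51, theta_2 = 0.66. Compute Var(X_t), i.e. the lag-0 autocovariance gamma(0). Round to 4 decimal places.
\gamma(0) = 6.7828

For an MA(q) process X_t = eps_t + sum_i theta_i eps_{t-i} with
Var(eps_t) = sigma^2, the variance is
  gamma(0) = sigma^2 * (1 + sum_i theta_i^2).
  sum_i theta_i^2 = (0.51)^2 + (0.66)^2 = 0.2601 + 0.4356 = 0.6957.
  gamma(0) = 4 * (1 + 0.6957) = 4 * 1.6957 = 6.7828.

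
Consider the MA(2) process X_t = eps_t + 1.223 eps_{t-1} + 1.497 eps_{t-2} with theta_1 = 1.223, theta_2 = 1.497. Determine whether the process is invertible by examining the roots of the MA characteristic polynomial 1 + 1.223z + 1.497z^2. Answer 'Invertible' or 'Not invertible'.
\text{Not invertible}

The MA(q) characteristic polynomial is P(z) = 1 + 1.223z + 1.497z^2.
Invertibility requires all roots to lie outside the unit circle, i.e. |z| > 1 for every root.
Set 1 + (1.223) z + (1.497) z^2 = 0, i.e. a z^2 + b z + c = 0 with a = 1.497, b = 1.223, c = 1.
Discriminant D = b^2 - 4ac = (1.223)^2 - 4*(1.497)*1 = 1.495729 - (5.988) = -4.492271.
D < 0, so the roots are the complex-conjugate pair z = (-b +/- i sqrt(-D)) / (2a) = -0.4085 +/- 0.7079i.
For a conjugate pair |z|^2 = z * conj(z) = (product of roots) = c/a = 1/(1.497) = 0.668003, so |z| = sqrt(0.668003) = 0.8173 for both roots.
Moduli of all roots: 0.8173, 0.8173.
All moduli strictly greater than 1? No.
Verdict: Not invertible.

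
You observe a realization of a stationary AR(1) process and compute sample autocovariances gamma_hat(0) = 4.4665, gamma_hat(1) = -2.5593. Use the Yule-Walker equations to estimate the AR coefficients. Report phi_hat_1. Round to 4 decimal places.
\hat\phi_{1} = -0.5730

The Yule-Walker equations for an AR(p) process read, in matrix form,
  Gamma_p phi = r_p,   with   (Gamma_p)_{ij} = gamma(|i - j|),
                       (r_p)_i = gamma(i),   i,j = 1..p.
Substitute the sample gammas (Toeplitz matrix and right-hand side of size 1):
  Gamma_p = [[4.4665]]
  r_p     = [-2.5593]
With p = 1 this is the single equation gamma(0) phi_1 = gamma(1):
  phi_hat_1 = gamma(1) / gamma(0) = -2.5593 / 4.4665 = -0.5730.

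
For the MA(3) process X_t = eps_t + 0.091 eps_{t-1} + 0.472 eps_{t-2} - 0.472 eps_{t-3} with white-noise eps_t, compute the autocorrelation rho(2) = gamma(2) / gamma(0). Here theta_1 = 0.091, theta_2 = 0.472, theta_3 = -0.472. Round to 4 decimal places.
\rho(2) = 0.2951

For an MA(q) process with theta_0 = 1, the autocovariance is
  gamma(k) = sigma^2 * sum_{i=0..q-k} theta_i * theta_{i+k},
and rho(k) = gamma(k) / gamma(0). Sigma^2 cancels.
  numerator   = (1)*(0.472) + (0.091)*(-0.472) = 0.429048.
  denominator = (1)^2 + (0.091)^2 + (0.472)^2 + (-0.472)^2 = 1.453849.
  rho(2) = 0.429048 / 1.453849 = 0.2951.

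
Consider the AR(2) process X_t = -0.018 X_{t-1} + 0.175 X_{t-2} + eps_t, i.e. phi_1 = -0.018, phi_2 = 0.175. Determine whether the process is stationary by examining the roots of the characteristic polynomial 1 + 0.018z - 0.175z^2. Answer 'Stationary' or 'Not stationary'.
\text{Stationary}

The AR(p) characteristic polynomial is P(z) = 1 + 0.018z - 0.175z^2.
Stationarity requires all roots to lie outside the unit circle, i.e. |z| > 1 for every root.
Set 1 + (0.018) z + (-0.175) z^2 = 0, i.e. a z^2 + b z + c = 0 with a = -0.175, b = 0.018, c = 1.
Discriminant D = b^2 - 4ac = (0.018)^2 - 4*(-0.175)*1 = 0.000324 - (-0.7) = 0.700324.
D >= 0, so the roots are real: z = (-b +/- sqrt(D)) / (2a) = (-0.018 +/- 0.836854) / (-0.35).
  z_1 = (-0.018 + 0.836854) / (-0.35) = -2.3396,   |z_1| = 2.3396.
  z_2 = (-0.018 - 0.836854) / (-0.35) = 2.4424,   |z_2| = 2.4424.
Moduli of all roots: 2.3396, 2.4424.
All moduli strictly greater than 1? Yes.
Verdict: Stationary.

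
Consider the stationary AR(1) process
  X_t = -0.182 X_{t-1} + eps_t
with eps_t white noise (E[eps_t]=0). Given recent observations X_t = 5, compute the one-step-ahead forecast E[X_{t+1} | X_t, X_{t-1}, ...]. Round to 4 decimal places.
E[X_{t+1} \mid \mathcal F_t] = -0.9100

For an AR(p) model X_t = c + sum_i phi_i X_{t-i} + eps_t, the
one-step-ahead conditional mean is
  E[X_{t+1} | X_t, ...] = c + sum_i phi_i X_{t+1-i}.
Substitute known values:
  E[X_{t+1} | ...] = (-0.182) * (5)
                   = -0.9100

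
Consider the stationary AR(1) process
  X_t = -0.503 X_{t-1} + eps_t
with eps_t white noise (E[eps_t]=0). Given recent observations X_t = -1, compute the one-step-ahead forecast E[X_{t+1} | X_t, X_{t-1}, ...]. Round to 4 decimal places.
E[X_{t+1} \mid \mathcal F_t] = 0.5030

For an AR(p) model X_t = c + sum_i phi_i X_{t-i} + eps_t, the
one-step-ahead conditional mean is
  E[X_{t+1} | X_t, ...] = c + sum_i phi_i X_{t+1-i}.
Substitute known values:
  E[X_{t+1} | ...] = (-0.503) * (-1)
                   = 0.5030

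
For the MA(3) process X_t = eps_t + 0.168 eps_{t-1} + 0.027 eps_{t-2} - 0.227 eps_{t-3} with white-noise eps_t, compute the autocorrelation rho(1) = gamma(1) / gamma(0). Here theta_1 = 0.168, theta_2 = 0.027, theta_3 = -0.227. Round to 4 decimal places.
\rho(1) = 0.1540

For an MA(q) process with theta_0 = 1, the autocovariance is
  gamma(k) = sigma^2 * sum_{i=0..q-k} theta_i * theta_{i+k},
and rho(k) = gamma(k) / gamma(0). Sigma^2 cancels.
  numerator   = (1)*(0.168) + (0.168)*(0.027) + (0.027)*(-0.227) = 0.166407.
  denominator = (1)^2 + (0.168)^2 + (0.027)^2 + (-0.227)^2 = 1.080482.
  rho(1) = 0.166407 / 1.080482 = 0.1540.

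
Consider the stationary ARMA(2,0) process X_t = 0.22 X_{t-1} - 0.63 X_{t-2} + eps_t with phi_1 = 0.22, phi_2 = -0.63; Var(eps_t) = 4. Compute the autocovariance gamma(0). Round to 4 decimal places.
\gamma(0) = 6.7555

Multiply the model equation by X_{t-k} and take expectations. With theta_0 = psi_0 = 1 and psi_j the MA(infinity) weights, this gives
  gamma(k) - sum_i phi_i gamma(k-i) = c_k,
  c_k = sigma^2 * sum_{j=k..q} theta_j psi_{j-k}   (c_k = 0 for k > q),
using gamma(-m) = gamma(m).
Pure AR (q = 0): c_0 = sigma^2 = 4, c_k = 0 for k >= 1.
Equations for k = 0, 1, 2 (AR order 2, c_2 = 0):
  (E0) gamma(0) = phi_1 gamma(1) + phi_2 gamma(2) + c_0
  (E1) gamma(1) = phi_1 gamma(0) + phi_2 gamma(1) + c_1
  (E2) gamma(2) = phi_1 gamma(1) + phi_2 gamma(0)
From (E1): gamma(1) = A gamma(0) + B with
  A = phi_1 / (1 - phi_2) = 0.22 / 1.63 = 0.134969,   B = c_1 / (1 - phi_2) = 0 / 1.63 = 0.
Insert (E2) into (E0): gamma(0) (1 - phi_2^2) = phi_1 (1 + phi_2) gamma(1) + c_0.
  phi_1 (1 + phi_2) = (0.22)(0.37) = 0.0814,   1 - phi_2^2 = 0.6031.
Replace gamma(1) by A gamma(0) + B and collect gamma(0):
  gamma(0) [0.6031 - (0.0814)(0.134969)] = c_0 = 4
  gamma(0) * 0.592113 = 4
  gamma(0) = 4 / 0.592113 = 6.755462.
Therefore gamma(0) = 6.7555 (to 4 decimal places).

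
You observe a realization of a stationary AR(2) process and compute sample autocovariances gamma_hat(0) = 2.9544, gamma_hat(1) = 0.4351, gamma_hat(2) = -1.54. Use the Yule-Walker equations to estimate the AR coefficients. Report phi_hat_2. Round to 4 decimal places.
\hat\phi_{2} = -0.5550

The Yule-Walker equations for an AR(p) process read, in matrix form,
  Gamma_p phi = r_p,   with   (Gamma_p)_{ij} = gamma(|i - j|),
                       (r_p)_i = gamma(i),   i,j = 1..p.
Substitute the sample gammas (Toeplitz matrix and right-hand side of size 2):
  Gamma_p = [[2.9544, 0.4351], [0.4351, 2.9544]]
  r_p     = [0.4351, -1.54]
Written out:
  2.9544 phi_1 + 0.4351 phi_2 = 0.4351
  0.4351 phi_1 + 2.9544 phi_2 = -1.54
Solve by Cramer's rule:
  det = gamma(0)^2 - gamma(1)^2 = (2.9544)^2 - (0.4351)^2 = 8.72847936 - 0.18931201 = 8.53916735
  phi_hat_1 = [gamma(1) gamma(0) - gamma(1) gamma(2)] / det = [(0.4351)(2.9544) - (0.4351)(-1.54)] / 8.53916735 = 1.95551344 / 8.53916735 = 0.229
  phi_hat_2 = [gamma(0) gamma(2) - gamma(1)^2] / det = [(2.9544)(-1.54) - (0.4351)^2] / 8.53916735 = -4.73908801 / 8.53916735 = -0.555
So phi_hat = [0.2290, -0.5550].
Therefore phi_hat_2 = -0.5550.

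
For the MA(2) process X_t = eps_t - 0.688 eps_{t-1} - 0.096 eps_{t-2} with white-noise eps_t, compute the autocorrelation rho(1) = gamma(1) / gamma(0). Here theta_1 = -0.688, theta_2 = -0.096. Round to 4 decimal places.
\rho(1) = -0.4195

For an MA(q) process with theta_0 = 1, the autocovariance is
  gamma(k) = sigma^2 * sum_{i=0..q-k} theta_i * theta_{i+k},
and rho(k) = gamma(k) / gamma(0). Sigma^2 cancels.
  numerator   = (1)*(-0.688) + (-0.688)*(-0.096) = -0.621952.
  denominator = (1)^2 + (-0.688)^2 + (-0.096)^2 = 1.48256.
  rho(1) = -0.621952 / 1.48256 = -0.4195.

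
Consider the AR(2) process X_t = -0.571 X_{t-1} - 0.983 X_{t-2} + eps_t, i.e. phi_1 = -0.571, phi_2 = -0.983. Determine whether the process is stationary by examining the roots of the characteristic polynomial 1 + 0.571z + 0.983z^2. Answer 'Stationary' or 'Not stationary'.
\text{Stationary}

The AR(p) characteristic polynomial is P(z) = 1 + 0.571z + 0.983z^2.
Stationarity requires all roots to lie outside the unit circle, i.e. |z| > 1 for every root.
Set 1 + (0.571) z + (0.983) z^2 = 0, i.e. a z^2 + b z + c = 0 with a = 0.983, b = 0.571, c = 1.
Discriminant D = b^2 - 4ac = (0.571)^2 - 4*(0.983)*1 = 0.326041 - (3.932) = -3.605959.
D < 0, so the roots are the complex-conjugate pair z = (-b +/- i sqrt(-D)) / (2a) = -0.2904 +/- 0.9659i.
For a conjugate pair |z|^2 = z * conj(z) = (product of roots) = c/a = 1/(0.983) = 1.017294, so |z| = sqrt(1.017294) = 1.0086 for both roots.
Moduli of all roots: 1.0086, 1.0086.
All moduli strictly greater than 1? Yes.
Verdict: Stationary.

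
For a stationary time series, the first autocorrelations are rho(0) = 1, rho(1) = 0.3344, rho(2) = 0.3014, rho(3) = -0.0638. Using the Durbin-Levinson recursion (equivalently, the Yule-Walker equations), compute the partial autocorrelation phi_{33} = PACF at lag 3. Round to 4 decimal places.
\phi_{33} = -0.2530

The PACF at lag k is phi_{kk}, the last component of the solution
to the Yule-Walker system G_k phi = r_k where
  (G_k)_{ij} = rho(|i - j|), (r_k)_i = rho(i), i,j = 1..k.
Equivalently, Durbin-Levinson gives phi_{kk} iteratively:
  phi_{11} = rho(1)
  phi_{kk} = [rho(k) - sum_{j=1..k-1} phi_{k-1,j} rho(k-j)]
            / [1 - sum_{j=1..k-1} phi_{k-1,j} rho(j)],
  phi_{k,j} = phi_{k-1,j} - phi_{kk} phi_{k-1,k-j},  j = 1..k-1.
Step k = 1:
  phi_11 = rho(1) = 0.3344.
Step k = 2:
  phi_22 = [rho(2) - phi_11 rho(1)] / [1 - phi_11 rho(1)] = [0.3014 - (0.3344)(0.3344)] / [1 - (0.3344)(0.3344)]
         = 0.18957664 / 0.88817664 = 0.213445.
  Update: phi_21 = phi_11 - phi_22 phi_11 = 0.3344 - (0.213445)(0.3344) = 0.263024.
Step k = 3:
  phi_33 = [rho(3) - phi_21 rho(2) - phi_22 rho(1)] / [1 - phi_21 rho(1) - phi_22 rho(2)]
    numerator   = -0.0638 - (0.263024)(0.3014) - (0.213445)(0.3344) = -0.21445138
    denominator = 1 - (0.263024)(0.3344) - (0.213445)(0.3014) = 0.8477125
  phi_33 = -0.21445138 / 0.8477125 = -0.253.
Therefore phi_{33} = -0.2530.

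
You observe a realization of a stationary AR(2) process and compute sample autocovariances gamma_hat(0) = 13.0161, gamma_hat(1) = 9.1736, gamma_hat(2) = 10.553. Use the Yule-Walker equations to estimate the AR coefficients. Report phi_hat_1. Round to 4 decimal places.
\hat\phi_{1} = 0.2650

The Yule-Walker equations for an AR(p) process read, in matrix form,
  Gamma_p phi = r_p,   with   (Gamma_p)_{ij} = gamma(|i - j|),
                       (r_p)_i = gamma(i),   i,j = 1..p.
Substitute the sample gammas (Toeplitz matrix and right-hand side of size 2):
  Gamma_p = [[13.0161, 9.1736], [9.1736, 13.0161]]
  r_p     = [9.1736, 10.553]
Written out:
  13.0161 phi_1 + 9.1736 phi_2 = 9.1736
  9.1736 phi_1 + 13.0161 phi_2 = 10.553
Solve by Cramer's rule:
  det = gamma(0)^2 - gamma(1)^2 = (13.0161)^2 - (9.1736)^2 = 169.41885921 - 84.15493696 = 85.26392225
  phi_hat_1 = [gamma(1) gamma(0) - gamma(1) gamma(2)] / det = [(9.1736)(13.0161) - (9.1736)(10.553)] / 85.26392225 = 22.59549416 / 85.26392225 = 0.265
  phi_hat_2 = [gamma(0) gamma(2) - gamma(1)^2] / det = [(13.0161)(10.553) - (9.1736)^2] / 85.26392225 = 53.20396634 / 85.26392225 = 0.624
So phi_hat = [0.2650, 0.6240].
Therefore phi_hat_1 = 0.2650.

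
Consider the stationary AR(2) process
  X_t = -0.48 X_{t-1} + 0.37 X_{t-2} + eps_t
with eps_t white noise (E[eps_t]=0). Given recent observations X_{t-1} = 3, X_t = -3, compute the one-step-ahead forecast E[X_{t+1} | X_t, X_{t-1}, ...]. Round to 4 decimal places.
E[X_{t+1} \mid \mathcal F_t] = 2.5500

For an AR(p) model X_t = c + sum_i phi_i X_{t-i} + eps_t, the
one-step-ahead conditional mean is
  E[X_{t+1} | X_t, ...] = c + sum_i phi_i X_{t+1-i}.
Substitute known values:
  E[X_{t+1} | ...] = (-0.48) * (-3) + (0.37) * (3)
                   = 2.5500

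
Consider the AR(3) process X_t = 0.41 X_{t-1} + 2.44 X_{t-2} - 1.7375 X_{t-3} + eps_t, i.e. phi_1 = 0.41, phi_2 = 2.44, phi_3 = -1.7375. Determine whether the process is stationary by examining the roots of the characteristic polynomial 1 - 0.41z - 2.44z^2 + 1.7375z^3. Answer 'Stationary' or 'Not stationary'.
\text{Not stationary}

The AR(p) characteristic polynomial is P(z) = 1 - 0.41z - 2.44z^2 + 1.7375z^3.
Stationarity requires all roots to lie outside the unit circle, i.e. |z| > 1 for every root.
Degree 3: look for a simple real root z0 first, then factor out (1 - z/z0) and solve the remaining quadratic.
Testing z0 = 0.8: P(0.8) = 1 + (-0.41)(0.8) + (-2.44)(0.8)^2 + (1.7375)(0.8)^3
  = 1 + (-0.328) + (-1.5616) + (0.8896) = 0.  So z_0 = 0.8 is a root, |z_0| = 0.8.
Divide out the factor (1 - 1.25 z) = (1 - z/z0) (since 1/z0 = 1.25):
  P(z) = (1 - 1.25 z)(1 + (0.84) z + (-1.39) z^2)
  [check: z-coef 0.84 - (1.25) = -0.41; z^2-coef -1.39 - (1.25)(0.84) = -2.44; z^3-coef -(1.25)(-1.39) = 1.7375.]
Remaining roots from the quadratic factor 1 + (0.84) z + (-1.39) z^2:
  Set 1 + (0.84) z + (-1.39) z^2 = 0, i.e. a z^2 + b z + c = 0 with a = -1.39, b = 0.84, c = 1.
  Discriminant D = b^2 - 4ac = (0.84)^2 - 4*(-1.39)*1 = 0.7056 - (-5.56) = 6.2656.
  D >= 0, so the roots are real: z = (-b +/- sqrt(D)) / (2a) = (-0.84 +/- 2.503118) / (-2.78).
    z_1 = (-0.84 + 2.503118) / (-2.78) = -0.5982,   |z_1| = 0.5982.
    z_2 = (-0.84 - 2.503118) / (-2.78) = 1.2026,   |z_2| = 1.2026.
Moduli of all roots: 0.8000, 0.5982, 1.2026.
All moduli strictly greater than 1? No.
Verdict: Not stationary.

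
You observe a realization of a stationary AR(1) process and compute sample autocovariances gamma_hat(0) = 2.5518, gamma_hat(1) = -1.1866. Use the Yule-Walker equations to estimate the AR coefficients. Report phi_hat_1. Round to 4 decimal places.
\hat\phi_{1} = -0.4650

The Yule-Walker equations for an AR(p) process read, in matrix form,
  Gamma_p phi = r_p,   with   (Gamma_p)_{ij} = gamma(|i - j|),
                       (r_p)_i = gamma(i),   i,j = 1..p.
Substitute the sample gammas (Toeplitz matrix and right-hand side of size 1):
  Gamma_p = [[2.5518]]
  r_p     = [-1.1866]
With p = 1 this is the single equation gamma(0) phi_1 = gamma(1):
  phi_hat_1 = gamma(1) / gamma(0) = -1.1866 / 2.5518 = -0.4650.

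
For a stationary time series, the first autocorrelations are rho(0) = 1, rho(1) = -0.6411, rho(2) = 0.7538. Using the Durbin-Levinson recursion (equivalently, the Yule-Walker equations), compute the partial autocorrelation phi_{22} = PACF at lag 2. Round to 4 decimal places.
\phi_{22} = 0.5820

The PACF at lag k is phi_{kk}, the last component of the solution
to the Yule-Walker system G_k phi = r_k where
  (G_k)_{ij} = rho(|i - j|), (r_k)_i = rho(i), i,j = 1..k.
Equivalently, Durbin-Levinson gives phi_{kk} iteratively:
  phi_{11} = rho(1)
  phi_{kk} = [rho(k) - sum_{j=1..k-1} phi_{k-1,j} rho(k-j)]
            / [1 - sum_{j=1..k-1} phi_{k-1,j} rho(j)],
  phi_{k,j} = phi_{k-1,j} - phi_{kk} phi_{k-1,k-j},  j = 1..k-1.
Step k = 1:
  phi_11 = rho(1) = -0.6411.
Step k = 2:
  phi_22 = [rho(2) - phi_11 rho(1)] / [1 - phi_11 rho(1)] = [0.7538 - (-0.6411)(-0.6411)] / [1 - (-0.6411)(-0.6411)]
         = 0.34279079 / 0.58899079 = 0.582.
Therefore phi_{22} = 0.5820.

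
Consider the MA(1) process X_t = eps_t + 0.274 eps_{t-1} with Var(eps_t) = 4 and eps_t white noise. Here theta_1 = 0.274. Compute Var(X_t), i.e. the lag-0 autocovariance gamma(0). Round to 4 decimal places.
\gamma(0) = 4.3003

For an MA(q) process X_t = eps_t + sum_i theta_i eps_{t-i} with
Var(eps_t) = sigma^2, the variance is
  gamma(0) = sigma^2 * (1 + sum_i theta_i^2).
  sum_i theta_i^2 = (0.274)^2 = 0.075076.
  gamma(0) = 4 * (1 + 0.075076) = 4 * 1.075076 = 4.300304, which rounds to 4.3003.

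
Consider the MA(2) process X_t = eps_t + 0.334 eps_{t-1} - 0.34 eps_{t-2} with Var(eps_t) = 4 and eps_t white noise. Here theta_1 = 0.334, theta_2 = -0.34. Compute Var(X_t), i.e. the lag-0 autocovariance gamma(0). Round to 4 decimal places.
\gamma(0) = 4.9086

For an MA(q) process X_t = eps_t + sum_i theta_i eps_{t-i} with
Var(eps_t) = sigma^2, the variance is
  gamma(0) = sigma^2 * (1 + sum_i theta_i^2).
  sum_i theta_i^2 = (0.334)^2 + (-0.34)^2 = 0.111556 + 0.1156 = 0.227156.
  gamma(0) = 4 * (1 + 0.227156) = 4 * 1.227156 = 4.908624, which rounds to 4.9086.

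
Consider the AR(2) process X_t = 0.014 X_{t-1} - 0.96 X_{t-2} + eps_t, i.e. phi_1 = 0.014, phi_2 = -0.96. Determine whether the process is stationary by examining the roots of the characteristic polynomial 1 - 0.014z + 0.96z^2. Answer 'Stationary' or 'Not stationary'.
\text{Stationary}

The AR(p) characteristic polynomial is P(z) = 1 - 0.014z + 0.96z^2.
Stationarity requires all roots to lie outside the unit circle, i.e. |z| > 1 for every root.
Set 1 + (-0.014) z + (0.96) z^2 = 0, i.e. a z^2 + b z + c = 0 with a = 0.96, b = -0.014, c = 1.
Discriminant D = b^2 - 4ac = (-0.014)^2 - 4*(0.96)*1 = 0.000196 - (3.84) = -3.839804.
D < 0, so the roots are the complex-conjugate pair z = (-b +/- i sqrt(-D)) / (2a) = 0.0073 +/- 1.0206i.
For a conjugate pair |z|^2 = z * conj(z) = (product of roots) = c/a = 1/(0.96) = 1.041667, so |z| = sqrt(1.041667) = 1.0206 for both roots.
Moduli of all roots: 1.0206, 1.0206.
All moduli strictly greater than 1? Yes.
Verdict: Stationary.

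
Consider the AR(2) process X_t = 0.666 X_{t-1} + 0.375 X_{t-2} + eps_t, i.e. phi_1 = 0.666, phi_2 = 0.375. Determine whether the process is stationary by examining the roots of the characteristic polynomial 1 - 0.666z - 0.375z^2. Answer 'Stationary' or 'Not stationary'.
\text{Not stationary}

The AR(p) characteristic polynomial is P(z) = 1 - 0.666z - 0.375z^2.
Stationarity requires all roots to lie outside the unit circle, i.e. |z| > 1 for every root.
Set 1 + (-0.666) z + (-0.375) z^2 = 0, i.e. a z^2 + b z + c = 0 with a = -0.375, b = -0.666, c = 1.
Discriminant D = b^2 - 4ac = (-0.666)^2 - 4*(-0.375)*1 = 0.443556 - (-1.5) = 1.943556.
D >= 0, so the roots are real: z = (-b +/- sqrt(D)) / (2a) = (0.666 +/- 1.394115) / (-0.75).
  z_1 = (0.666 + 1.394115) / (-0.75) = -2.7468,   |z_1| = 2.7468.
  z_2 = (0.666 - 1.394115) / (-0.75) = 0.9708,   |z_2| = 0.9708.
Moduli of all roots: 2.7468, 0.9708.
All moduli strictly greater than 1? No.
Verdict: Not stationary.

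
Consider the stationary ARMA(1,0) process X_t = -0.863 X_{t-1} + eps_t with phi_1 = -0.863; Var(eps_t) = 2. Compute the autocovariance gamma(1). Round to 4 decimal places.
\gamma(1) = -6.7625

Multiply the model equation by X_{t-k} and take expectations. With theta_0 = psi_0 = 1 and psi_j the MA(infinity) weights, this gives
  gamma(k) - sum_i phi_i gamma(k-i) = c_k,
  c_k = sigma^2 * sum_{j=k..q} theta_j psi_{j-k}   (c_k = 0 for k > q),
using gamma(-m) = gamma(m).
Pure AR (q = 0): c_0 = sigma^2 = 2, c_k = 0 for k >= 1.
Equations for k = 0 and k = 1 (AR order 1):
  gamma(0) = phi_1 gamma(1) + c_0
  gamma(1) = phi_1 gamma(0) + c_1
Substituting the second into the first: gamma(0) (1 - phi_1^2) = c_0 + phi_1 c_1, so
  gamma(0) = c_0 / (1 - phi_1^2) = 2 / (1 - (-0.863)^2) = 2 / 0.255231 = 7.836039.
  gamma(1) = phi_1 gamma(0) = (-0.863)(7.836039) = -6.762501.
Therefore gamma(1) = -6.7625 (to 4 decimal places).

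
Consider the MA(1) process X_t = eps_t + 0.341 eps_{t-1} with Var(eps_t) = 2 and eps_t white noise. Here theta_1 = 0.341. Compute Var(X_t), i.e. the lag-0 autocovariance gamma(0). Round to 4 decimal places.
\gamma(0) = 2.2326

For an MA(q) process X_t = eps_t + sum_i theta_i eps_{t-i} with
Var(eps_t) = sigma^2, the variance is
  gamma(0) = sigma^2 * (1 + sum_i theta_i^2).
  sum_i theta_i^2 = (0.341)^2 = 0.116281.
  gamma(0) = 2 * (1 + 0.116281) = 2 * 1.116281 = 2.232562, which rounds to 2.2326.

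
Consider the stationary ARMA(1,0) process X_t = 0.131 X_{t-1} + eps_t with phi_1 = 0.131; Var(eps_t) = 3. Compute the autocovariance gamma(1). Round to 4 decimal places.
\gamma(1) = 0.3999

Multiply the model equation by X_{t-k} and take expectations. With theta_0 = psi_0 = 1 and psi_j the MA(infinity) weights, this gives
  gamma(k) - sum_i phi_i gamma(k-i) = c_k,
  c_k = sigma^2 * sum_{j=k..q} theta_j psi_{j-k}   (c_k = 0 for k > q),
using gamma(-m) = gamma(m).
Pure AR (q = 0): c_0 = sigma^2 = 3, c_k = 0 for k >= 1.
Equations for k = 0 and k = 1 (AR order 1):
  gamma(0) = phi_1 gamma(1) + c_0
  gamma(1) = phi_1 gamma(0) + c_1
Substituting the second into the first: gamma(0) (1 - phi_1^2) = c_0 + phi_1 c_1, so
  gamma(0) = c_0 / (1 - phi_1^2) = 3 / (1 - (0.131)^2) = 3 / 0.982839 = 3.052382.
  gamma(1) = phi_1 gamma(0) = (0.131)(3.052382) = 0.399862.
Therefore gamma(1) = 0.3999 (to 4 decimal places).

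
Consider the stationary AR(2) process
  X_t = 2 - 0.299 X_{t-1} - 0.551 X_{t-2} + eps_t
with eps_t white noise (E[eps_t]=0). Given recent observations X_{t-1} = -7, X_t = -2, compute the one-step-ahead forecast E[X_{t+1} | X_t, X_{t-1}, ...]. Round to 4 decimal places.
E[X_{t+1} \mid \mathcal F_t] = 6.4550

For an AR(p) model X_t = c + sum_i phi_i X_{t-i} + eps_t, the
one-step-ahead conditional mean is
  E[X_{t+1} | X_t, ...] = c + sum_i phi_i X_{t+1-i}.
Substitute known values:
  E[X_{t+1} | ...] = 2 + (-0.299) * (-2) + (-0.551) * (-7)
                   = 6.4550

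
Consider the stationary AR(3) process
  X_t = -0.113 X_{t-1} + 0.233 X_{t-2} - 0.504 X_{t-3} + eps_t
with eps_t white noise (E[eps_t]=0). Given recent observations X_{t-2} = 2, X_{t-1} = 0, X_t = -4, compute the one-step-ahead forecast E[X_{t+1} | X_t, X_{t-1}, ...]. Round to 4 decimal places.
E[X_{t+1} \mid \mathcal F_t] = -0.5560

For an AR(p) model X_t = c + sum_i phi_i X_{t-i} + eps_t, the
one-step-ahead conditional mean is
  E[X_{t+1} | X_t, ...] = c + sum_i phi_i X_{t+1-i}.
Substitute known values:
  E[X_{t+1} | ...] = (-0.113) * (-4) + (0.233) * (0) + (-0.504) * (2)
                   = -0.5560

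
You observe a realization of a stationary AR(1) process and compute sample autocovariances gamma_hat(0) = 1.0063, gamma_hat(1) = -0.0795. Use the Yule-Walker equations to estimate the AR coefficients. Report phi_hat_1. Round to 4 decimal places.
\hat\phi_{1} = -0.0790

The Yule-Walker equations for an AR(p) process read, in matrix form,
  Gamma_p phi = r_p,   with   (Gamma_p)_{ij} = gamma(|i - j|),
                       (r_p)_i = gamma(i),   i,j = 1..p.
Substitute the sample gammas (Toeplitz matrix and right-hand side of size 1):
  Gamma_p = [[1.0063]]
  r_p     = [-0.0795]
With p = 1 this is the single equation gamma(0) phi_1 = gamma(1):
  phi_hat_1 = gamma(1) / gamma(0) = -0.0795 / 1.0063 = -0.0790.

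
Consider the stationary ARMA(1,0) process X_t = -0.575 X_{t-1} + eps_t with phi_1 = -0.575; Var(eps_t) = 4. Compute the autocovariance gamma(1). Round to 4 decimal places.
\gamma(1) = -3.4360

Multiply the model equation by X_{t-k} and take expectations. With theta_0 = psi_0 = 1 and psi_j the MA(infinity) weights, this gives
  gamma(k) - sum_i phi_i gamma(k-i) = c_k,
  c_k = sigma^2 * sum_{j=k..q} theta_j psi_{j-k}   (c_k = 0 for k > q),
using gamma(-m) = gamma(m).
Pure AR (q = 0): c_0 = sigma^2 = 4, c_k = 0 for k >= 1.
Equations for k = 0 and k = 1 (AR order 1):
  gamma(0) = phi_1 gamma(1) + c_0
  gamma(1) = phi_1 gamma(0) + c_1
Substituting the second into the first: gamma(0) (1 - phi_1^2) = c_0 + phi_1 c_1, so
  gamma(0) = c_0 / (1 - phi_1^2) = 4 / (1 - (-0.575)^2) = 4 / 0.669375 = 5.975724.
  gamma(1) = phi_1 gamma(0) = (-0.575)(5.975724) = -3.436041.
Therefore gamma(1) = -3.4360 (to 4 decimal places).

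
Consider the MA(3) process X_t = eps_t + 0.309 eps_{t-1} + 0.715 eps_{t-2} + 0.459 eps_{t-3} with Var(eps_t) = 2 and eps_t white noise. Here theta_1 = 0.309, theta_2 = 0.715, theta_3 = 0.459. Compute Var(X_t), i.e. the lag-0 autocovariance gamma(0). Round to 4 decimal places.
\gamma(0) = 3.6348

For an MA(q) process X_t = eps_t + sum_i theta_i eps_{t-i} with
Var(eps_t) = sigma^2, the variance is
  gamma(0) = sigma^2 * (1 + sum_i theta_i^2).
  sum_i theta_i^2 = (0.309)^2 + (0.715)^2 + (0.459)^2 = 0.095481 + 0.511225 + 0.210681 = 0.817387.
  gamma(0) = 2 * (1 + 0.817387) = 2 * 1.817387 = 3.634774, which rounds to 3.6348.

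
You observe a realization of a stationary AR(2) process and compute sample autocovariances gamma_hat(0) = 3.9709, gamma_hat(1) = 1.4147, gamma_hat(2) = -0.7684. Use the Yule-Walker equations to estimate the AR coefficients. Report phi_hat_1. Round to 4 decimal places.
\hat\phi_{1} = 0.4870

The Yule-Walker equations for an AR(p) process read, in matrix form,
  Gamma_p phi = r_p,   with   (Gamma_p)_{ij} = gamma(|i - j|),
                       (r_p)_i = gamma(i),   i,j = 1..p.
Substitute the sample gammas (Toeplitz matrix and right-hand side of size 2):
  Gamma_p = [[3.9709, 1.4147], [1.4147, 3.9709]]
  r_p     = [1.4147, -0.7684]
Written out:
  3.9709 phi_1 + 1.4147 phi_2 = 1.4147
  1.4147 phi_1 + 3.9709 phi_2 = -0.7684
Solve by Cramer's rule:
  det = gamma(0)^2 - gamma(1)^2 = (3.9709)^2 - (1.4147)^2 = 15.76804681 - 2.00137609 = 13.76667072
  phi_hat_1 = [gamma(1) gamma(0) - gamma(1) gamma(2)] / det = [(1.4147)(3.9709) - (1.4147)(-0.7684)] / 13.76667072 = 6.70468771 / 13.76667072 = 0.487
  phi_hat_2 = [gamma(0) gamma(2) - gamma(1)^2] / det = [(3.9709)(-0.7684) - (1.4147)^2] / 13.76667072 = -5.05261565 / 13.76667072 = -0.367
So phi_hat = [0.4870, -0.3670].
Therefore phi_hat_1 = 0.4870.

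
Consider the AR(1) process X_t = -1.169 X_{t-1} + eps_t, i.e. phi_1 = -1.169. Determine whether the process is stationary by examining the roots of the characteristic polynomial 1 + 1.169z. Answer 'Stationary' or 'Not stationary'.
\text{Not stationary}

The AR(p) characteristic polynomial is P(z) = 1 + 1.169z.
Stationarity requires all roots to lie outside the unit circle, i.e. |z| > 1 for every root.
This is linear in z: 1 + (1.169) z = 0  =>  z = -1/(1.169) = -0.855432,  |z| = 0.855432.
Moduli of all roots: 0.8554.
All moduli strictly greater than 1? No.
Verdict: Not stationary.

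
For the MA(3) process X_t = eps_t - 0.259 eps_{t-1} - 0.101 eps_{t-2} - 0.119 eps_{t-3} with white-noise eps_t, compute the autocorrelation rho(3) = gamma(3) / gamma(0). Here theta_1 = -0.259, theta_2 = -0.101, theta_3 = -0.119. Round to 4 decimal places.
\rho(3) = -0.1090

For an MA(q) process with theta_0 = 1, the autocovariance is
  gamma(k) = sigma^2 * sum_{i=0..q-k} theta_i * theta_{i+k},
and rho(k) = gamma(k) / gamma(0). Sigma^2 cancels.
  numerator   = (1)*(-0.119) = -0.119.
  denominator = (1)^2 + (-0.259)^2 + (-0.101)^2 + (-0.119)^2 = 1.091443.
  rho(3) = -0.119 / 1.091443 = -0.1090.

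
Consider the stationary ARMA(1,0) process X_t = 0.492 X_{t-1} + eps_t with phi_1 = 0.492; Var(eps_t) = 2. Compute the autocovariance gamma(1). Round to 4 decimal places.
\gamma(1) = 1.2983

Multiply the model equation by X_{t-k} and take expectations. With theta_0 = psi_0 = 1 and psi_j the MA(infinity) weights, this gives
  gamma(k) - sum_i phi_i gamma(k-i) = c_k,
  c_k = sigma^2 * sum_{j=k..q} theta_j psi_{j-k}   (c_k = 0 for k > q),
using gamma(-m) = gamma(m).
Pure AR (q = 0): c_0 = sigma^2 = 2, c_k = 0 for k >= 1.
Equations for k = 0 and k = 1 (AR order 1):
  gamma(0) = phi_1 gamma(1) + c_0
  gamma(1) = phi_1 gamma(0) + c_1
Substituting the second into the first: gamma(0) (1 - phi_1^2) = c_0 + phi_1 c_1, so
  gamma(0) = c_0 / (1 - phi_1^2) = 2 / (1 - (0.492)^2) = 2 / 0.757936 = 2.638745.
  gamma(1) = phi_1 gamma(0) = (0.492)(2.638745) = 1.298263.
Therefore gamma(1) = 1.2983 (to 4 decimal places).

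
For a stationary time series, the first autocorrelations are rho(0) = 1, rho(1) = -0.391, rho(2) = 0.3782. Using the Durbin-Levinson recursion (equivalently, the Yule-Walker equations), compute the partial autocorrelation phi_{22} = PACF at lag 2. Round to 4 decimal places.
\phi_{22} = 0.2660

The PACF at lag k is phi_{kk}, the last component of the solution
to the Yule-Walker system G_k phi = r_k where
  (G_k)_{ij} = rho(|i - j|), (r_k)_i = rho(i), i,j = 1..k.
Equivalently, Durbin-Levinson gives phi_{kk} iteratively:
  phi_{11} = rho(1)
  phi_{kk} = [rho(k) - sum_{j=1..k-1} phi_{k-1,j} rho(k-j)]
            / [1 - sum_{j=1..k-1} phi_{k-1,j} rho(j)],
  phi_{k,j} = phi_{k-1,j} - phi_{kk} phi_{k-1,k-j},  j = 1..k-1.
Step k = 1:
  phi_11 = rho(1) = -0.391.
Step k = 2:
  phi_22 = [rho(2) - phi_11 rho(1)] / [1 - phi_11 rho(1)] = [0.3782 - (-0.391)(-0.391)] / [1 - (-0.391)(-0.391)]
         = 0.225319 / 0.847119 = 0.266.
Therefore phi_{22} = 0.2660.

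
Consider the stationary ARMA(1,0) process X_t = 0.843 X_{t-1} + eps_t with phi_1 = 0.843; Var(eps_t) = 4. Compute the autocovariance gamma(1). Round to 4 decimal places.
\gamma(1) = 11.6537

Multiply the model equation by X_{t-k} and take expectations. With theta_0 = psi_0 = 1 and psi_j the MA(infinity) weights, this gives
  gamma(k) - sum_i phi_i gamma(k-i) = c_k,
  c_k = sigma^2 * sum_{j=k..q} theta_j psi_{j-k}   (c_k = 0 for k > q),
using gamma(-m) = gamma(m).
Pure AR (q = 0): c_0 = sigma^2 = 4, c_k = 0 for k >= 1.
Equations for k = 0 and k = 1 (AR order 1):
  gamma(0) = phi_1 gamma(1) + c_0
  gamma(1) = phi_1 gamma(0) + c_1
Substituting the second into the first: gamma(0) (1 - phi_1^2) = c_0 + phi_1 c_1, so
  gamma(0) = c_0 / (1 - phi_1^2) = 4 / (1 - (0.843)^2) = 4 / 0.289351 = 13.824041.
  gamma(1) = phi_1 gamma(0) = (0.843)(13.824041) = 11.653666.
Therefore gamma(1) = 11.6537 (to 4 decimal places).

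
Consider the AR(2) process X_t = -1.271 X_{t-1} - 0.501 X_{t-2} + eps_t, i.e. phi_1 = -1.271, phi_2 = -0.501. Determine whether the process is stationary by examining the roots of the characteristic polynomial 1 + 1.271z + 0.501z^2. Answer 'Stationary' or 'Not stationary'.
\text{Stationary}

The AR(p) characteristic polynomial is P(z) = 1 + 1.271z + 0.501z^2.
Stationarity requires all roots to lie outside the unit circle, i.e. |z| > 1 for every root.
Set 1 + (1.271) z + (0.501) z^2 = 0, i.e. a z^2 + b z + c = 0 with a = 0.501, b = 1.271, c = 1.
Discriminant D = b^2 - 4ac = (1.271)^2 - 4*(0.501)*1 = 1.615441 - (2.004) = -0.388559.
D < 0, so the roots are the complex-conjugate pair z = (-b +/- i sqrt(-D)) / (2a) = -1.2685 +/- 0.6221i.
For a conjugate pair |z|^2 = z * conj(z) = (product of roots) = c/a = 1/(0.501) = 1.996008, so |z| = sqrt(1.996008) = 1.4128 for both roots.
Moduli of all roots: 1.4128, 1.4128.
All moduli strictly greater than 1? Yes.
Verdict: Stationary.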